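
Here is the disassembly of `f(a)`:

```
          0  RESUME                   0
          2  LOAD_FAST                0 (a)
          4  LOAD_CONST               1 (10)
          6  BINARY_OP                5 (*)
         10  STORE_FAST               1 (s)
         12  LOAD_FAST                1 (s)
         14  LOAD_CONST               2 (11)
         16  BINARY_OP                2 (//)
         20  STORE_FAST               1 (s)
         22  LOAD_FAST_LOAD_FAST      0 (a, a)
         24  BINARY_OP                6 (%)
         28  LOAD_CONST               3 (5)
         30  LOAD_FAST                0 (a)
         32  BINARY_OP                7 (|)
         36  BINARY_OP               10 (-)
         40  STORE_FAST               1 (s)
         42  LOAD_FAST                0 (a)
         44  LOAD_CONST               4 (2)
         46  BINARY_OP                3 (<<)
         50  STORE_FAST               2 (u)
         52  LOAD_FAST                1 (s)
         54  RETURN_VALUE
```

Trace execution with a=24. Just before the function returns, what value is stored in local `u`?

96

LOAD_FAST a → push 24. Stack: [24]
LOAD_CONST → push 10. Stack: [24, 10]
BINARY_OP * → 24 * 10 = 240. Stack: [240]
STORE_FAST s → s=240. Stack: []
LOAD_FAST s → push 240. Stack: [240]
LOAD_CONST → push 11. Stack: [240, 11]
BINARY_OP // → 240 // 11 = 21. Stack: [21]
STORE_FAST s → s=21. Stack: []
LOAD_FAST_LOAD_FAST a,a → push 24,24. Stack: [24, 24]
BINARY_OP % → 24 % 24 = 0. Stack: [0]
LOAD_CONST → push 5. Stack: [0, 5]
LOAD_FAST a → push 24. Stack: [0, 5, 24]
BINARY_OP | → 5 | 24 = 29. Stack: [0, 29]
BINARY_OP - → 0 - 29 = -29. Stack: [-29]
STORE_FAST s → s=-29. Stack: []
LOAD_FAST a → push 24. Stack: [24]
LOAD_CONST → push 2. Stack: [24, 2]
BINARY_OP << → 24 << 2 = 96. Stack: [96]
STORE_FAST u → u=96. Stack: []
LOAD_FAST s → push -29. Stack: [-29]
RETURN_VALUE → return -29.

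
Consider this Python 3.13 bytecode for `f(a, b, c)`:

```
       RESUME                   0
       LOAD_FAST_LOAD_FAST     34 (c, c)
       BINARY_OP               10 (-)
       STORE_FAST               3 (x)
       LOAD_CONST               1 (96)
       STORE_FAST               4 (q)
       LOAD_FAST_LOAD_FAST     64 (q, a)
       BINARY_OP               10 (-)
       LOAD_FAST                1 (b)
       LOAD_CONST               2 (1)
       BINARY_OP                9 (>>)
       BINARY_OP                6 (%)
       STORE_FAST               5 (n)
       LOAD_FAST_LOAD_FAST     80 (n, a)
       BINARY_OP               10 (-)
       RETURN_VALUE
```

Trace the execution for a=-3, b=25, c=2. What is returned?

LOAD_FAST_LOAD_FAST c,c → push 2,2. Stack: [2, 2]
BINARY_OP - → 2 - 2 = 0. Stack: [0]
STORE_FAST x → x=0. Stack: []
LOAD_CONST → push 96. Stack: [96]
STORE_FAST q → q=96. Stack: []
LOAD_FAST_LOAD_FAST q,a → push 96,-3. Stack: [96, -3]
BINARY_OP - → 96 - -3 = 99. Stack: [99]
LOAD_FAST b → push 25. Stack: [99, 25]
LOAD_CONST → push 1. Stack: [99, 25, 1]
BINARY_OP >> → 25 >> 1 = 12. Stack: [99, 12]
BINARY_OP % → 99 % 12 = 3. Stack: [3]
STORE_FAST n → n=3. Stack: []
LOAD_FAST_LOAD_FAST n,a → push 3,-3. Stack: [3, -3]
BINARY_OP - → 3 - -3 = 6. Stack: [6]
RETURN_VALUE → return 6.

6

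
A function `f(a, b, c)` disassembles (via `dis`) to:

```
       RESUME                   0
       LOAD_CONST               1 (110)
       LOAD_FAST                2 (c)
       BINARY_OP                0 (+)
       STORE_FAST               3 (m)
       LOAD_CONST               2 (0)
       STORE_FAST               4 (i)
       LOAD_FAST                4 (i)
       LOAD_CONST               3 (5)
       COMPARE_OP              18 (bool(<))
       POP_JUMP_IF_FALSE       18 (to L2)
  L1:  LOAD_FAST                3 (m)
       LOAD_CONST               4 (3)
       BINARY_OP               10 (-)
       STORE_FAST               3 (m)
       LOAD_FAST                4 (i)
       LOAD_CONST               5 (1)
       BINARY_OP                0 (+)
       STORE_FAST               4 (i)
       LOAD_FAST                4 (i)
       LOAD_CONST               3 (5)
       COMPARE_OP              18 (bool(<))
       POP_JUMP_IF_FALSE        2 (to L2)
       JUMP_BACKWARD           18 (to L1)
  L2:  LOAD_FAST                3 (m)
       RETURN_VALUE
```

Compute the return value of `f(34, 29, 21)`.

LOAD_CONST → push 110
LOAD_FAST c → push 21
BINARY_OP + → 110 + 21 = 131
STORE_FAST m → m=131
LOAD_CONST → push 0
STORE_FAST i → i=0
LOAD_FAST i → push 0
LOAD_CONST → push 5
COMPARE_OP bool(<) → 0 vs 5 = True
POP_JUMP_IF_FALSE → pop True; no jump
LOAD_FAST m → push 131
LOAD_CONST → push 3
BINARY_OP - → 131 - 3 = 128
STORE_FAST m → m=128
LOAD_FAST i → push 0
LOAD_CONST → push 1
BINARY_OP + → 0 + 1 = 1
STORE_FAST i → i=1
LOAD_FAST i → push 1
LOAD_CONST → push 5
COMPARE_OP bool(<) → 1 vs 5 = True
POP_JUMP_IF_FALSE → pop True; no jump
LOAD_FAST m → push 128
LOAD_CONST → push 3
BINARY_OP - → 128 - 3 = 125
STORE_FAST m → m=125
LOAD_FAST i → push 1
LOAD_CONST → push 1
BINARY_OP + → 1 + 1 = 2
STORE_FAST i → i=2
LOAD_FAST i → push 2
LOAD_CONST → push 5
COMPARE_OP bool(<) → 2 vs 5 = True
POP_JUMP_IF_FALSE → pop True; no jump
LOAD_FAST m → push 125
LOAD_CONST → push 3
BINARY_OP - → 125 - 3 = 122
STORE_FAST m → m=122
LOAD_FAST i → push 2
LOAD_CONST → push 1
BINARY_OP + → 2 + 1 = 3
STORE_FAST i → i=3
LOAD_FAST i → push 3
LOAD_CONST → push 5
COMPARE_OP bool(<) → 3 vs 5 = True
POP_JUMP_IF_FALSE → pop True; no jump
LOAD_FAST m → push 122
LOAD_CONST → push 3
BINARY_OP - → 122 - 3 = 119
STORE_FAST m → m=119
LOAD_FAST i → push 3
LOAD_CONST → push 1
BINARY_OP + → 3 + 1 = 4
STORE_FAST i → i=4
LOAD_FAST i → push 4
LOAD_CONST → push 5
COMPARE_OP bool(<) → 4 vs 5 = True
POP_JUMP_IF_FALSE → pop True; no jump
LOAD_FAST m → push 119
LOAD_CONST → push 3
BINARY_OP - → 119 - 3 = 116
STORE_FAST m → m=116
LOAD_FAST i → push 4
LOAD_CONST → push 1
BINARY_OP + → 4 + 1 = 5
STORE_FAST i → i=5
LOAD_FAST i → push 5
LOAD_CONST → push 5
COMPARE_OP bool(<) → 5 vs 5 = False
POP_JUMP_IF_FALSE → pop False; jump
LOAD_FAST m → push 116
RETURN_VALUE → return 116.

116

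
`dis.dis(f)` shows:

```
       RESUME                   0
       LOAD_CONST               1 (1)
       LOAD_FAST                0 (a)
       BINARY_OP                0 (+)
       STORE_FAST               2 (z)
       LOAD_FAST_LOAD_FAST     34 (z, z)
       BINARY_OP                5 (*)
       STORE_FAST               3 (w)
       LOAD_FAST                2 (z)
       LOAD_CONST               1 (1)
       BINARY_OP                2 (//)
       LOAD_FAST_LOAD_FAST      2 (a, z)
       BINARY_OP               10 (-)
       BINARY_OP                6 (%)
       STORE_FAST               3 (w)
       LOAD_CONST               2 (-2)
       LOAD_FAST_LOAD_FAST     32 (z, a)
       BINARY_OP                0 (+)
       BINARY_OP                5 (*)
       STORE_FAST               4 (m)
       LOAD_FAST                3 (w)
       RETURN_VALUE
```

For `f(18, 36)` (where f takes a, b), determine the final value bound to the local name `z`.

LOAD_CONST → push 1. Stack: [1]
LOAD_FAST a → push 18. Stack: [1, 18]
BINARY_OP + → 1 + 18 = 19. Stack: [19]
STORE_FAST z → z=19. Stack: []
LOAD_FAST_LOAD_FAST z,z → push 19,19. Stack: [19, 19]
BINARY_OP * → 19 * 19 = 361. Stack: [361]
STORE_FAST w → w=361. Stack: []
LOAD_FAST z → push 19. Stack: [19]
LOAD_CONST → push 1. Stack: [19, 1]
BINARY_OP // → 19 // 1 = 19. Stack: [19]
LOAD_FAST_LOAD_FAST a,z → push 18,19. Stack: [19, 18, 19]
BINARY_OP - → 18 - 19 = -1. Stack: [19, -1]
BINARY_OP % → 19 % -1 = 0. Stack: [0]
STORE_FAST w → w=0. Stack: []
LOAD_CONST → push -2. Stack: [-2]
LOAD_FAST_LOAD_FAST z,a → push 19,18. Stack: [-2, 19, 18]
BINARY_OP + → 19 + 18 = 37. Stack: [-2, 37]
BINARY_OP * → -2 * 37 = -74. Stack: [-74]
STORE_FAST m → m=-74. Stack: []
LOAD_FAST w → push 0. Stack: [0]
RETURN_VALUE → return 0.

19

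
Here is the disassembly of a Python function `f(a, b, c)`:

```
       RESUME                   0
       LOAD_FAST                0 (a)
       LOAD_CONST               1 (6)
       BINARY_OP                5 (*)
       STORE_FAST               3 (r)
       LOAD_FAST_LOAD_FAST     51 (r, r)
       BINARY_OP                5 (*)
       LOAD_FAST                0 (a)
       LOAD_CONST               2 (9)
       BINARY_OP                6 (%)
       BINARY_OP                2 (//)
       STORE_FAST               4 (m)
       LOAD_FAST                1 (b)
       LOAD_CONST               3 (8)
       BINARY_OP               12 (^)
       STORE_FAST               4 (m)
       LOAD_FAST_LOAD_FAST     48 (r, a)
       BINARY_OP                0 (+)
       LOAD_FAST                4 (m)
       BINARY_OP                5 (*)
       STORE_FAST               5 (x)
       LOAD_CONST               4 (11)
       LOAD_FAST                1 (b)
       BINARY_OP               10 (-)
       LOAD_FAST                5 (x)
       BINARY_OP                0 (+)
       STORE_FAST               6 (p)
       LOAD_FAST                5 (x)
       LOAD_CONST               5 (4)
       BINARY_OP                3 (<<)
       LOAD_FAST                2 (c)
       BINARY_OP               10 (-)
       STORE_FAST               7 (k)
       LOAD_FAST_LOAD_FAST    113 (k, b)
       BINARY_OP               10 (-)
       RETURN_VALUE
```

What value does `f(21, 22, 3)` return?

LOAD_FAST a → push 21. Stack: [21]
LOAD_CONST → push 6. Stack: [21, 6]
BINARY_OP * → 21 * 6 = 126. Stack: [126]
STORE_FAST r → r=126. Stack: []
LOAD_FAST_LOAD_FAST r,r → push 126,126. Stack: [126, 126]
BINARY_OP * → 126 * 126 = 15876. Stack: [15876]
LOAD_FAST a → push 21. Stack: [15876, 21]
LOAD_CONST → push 9. Stack: [15876, 21, 9]
BINARY_OP % → 21 % 9 = 3. Stack: [15876, 3]
BINARY_OP // → 15876 // 3 = 5292. Stack: [5292]
STORE_FAST m → m=5292. Stack: []
LOAD_FAST b → push 22. Stack: [22]
LOAD_CONST → push 8. Stack: [22, 8]
BINARY_OP ^ → 22 ^ 8 = 30. Stack: [30]
STORE_FAST m → m=30. Stack: []
LOAD_FAST_LOAD_FAST r,a → push 126,21. Stack: [126, 21]
BINARY_OP + → 126 + 21 = 147. Stack: [147]
LOAD_FAST m → push 30. Stack: [147, 30]
BINARY_OP * → 147 * 30 = 4410. Stack: [4410]
STORE_FAST x → x=4410. Stack: []
LOAD_CONST → push 11. Stack: [11]
LOAD_FAST b → push 22. Stack: [11, 22]
BINARY_OP - → 11 - 22 = -11. Stack: [-11]
LOAD_FAST x → push 4410. Stack: [-11, 4410]
BINARY_OP + → -11 + 4410 = 4399. Stack: [4399]
STORE_FAST p → p=4399. Stack: []
LOAD_FAST x → push 4410. Stack: [4410]
LOAD_CONST → push 4. Stack: [4410, 4]
BINARY_OP << → 4410 << 4 = 70560. Stack: [70560]
LOAD_FAST c → push 3. Stack: [70560, 3]
BINARY_OP - → 70560 - 3 = 70557. Stack: [70557]
STORE_FAST k → k=70557. Stack: []
LOAD_FAST_LOAD_FAST k,b → push 70557,22. Stack: [70557, 22]
BINARY_OP - → 70557 - 22 = 70535. Stack: [70535]
RETURN_VALUE → return 70535.

70535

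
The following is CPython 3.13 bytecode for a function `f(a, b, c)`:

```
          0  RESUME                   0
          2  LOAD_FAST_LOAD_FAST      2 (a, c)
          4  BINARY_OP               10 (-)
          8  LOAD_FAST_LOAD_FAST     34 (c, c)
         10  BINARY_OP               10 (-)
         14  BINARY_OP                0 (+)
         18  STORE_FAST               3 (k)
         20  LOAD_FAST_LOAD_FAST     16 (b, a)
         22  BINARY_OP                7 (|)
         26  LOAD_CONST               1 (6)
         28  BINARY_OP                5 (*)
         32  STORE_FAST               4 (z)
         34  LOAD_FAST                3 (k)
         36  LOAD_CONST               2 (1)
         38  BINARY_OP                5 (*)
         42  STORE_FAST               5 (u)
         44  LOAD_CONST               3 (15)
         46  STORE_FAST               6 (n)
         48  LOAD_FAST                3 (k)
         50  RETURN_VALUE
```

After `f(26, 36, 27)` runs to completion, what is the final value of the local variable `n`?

LOAD_FAST_LOAD_FAST a,c → push 26,27. Stack: [26, 27]
BINARY_OP - → 26 - 27 = -1. Stack: [-1]
LOAD_FAST_LOAD_FAST c,c → push 27,27. Stack: [-1, 27, 27]
BINARY_OP - → 27 - 27 = 0. Stack: [-1, 0]
BINARY_OP + → -1 + 0 = -1. Stack: [-1]
STORE_FAST k → k=-1. Stack: []
LOAD_FAST_LOAD_FAST b,a → push 36,26. Stack: [36, 26]
BINARY_OP | → 36 | 26 = 62. Stack: [62]
LOAD_CONST → push 6. Stack: [62, 6]
BINARY_OP * → 62 * 6 = 372. Stack: [372]
STORE_FAST z → z=372. Stack: []
LOAD_FAST k → push -1. Stack: [-1]
LOAD_CONST → push 1. Stack: [-1, 1]
BINARY_OP * → -1 * 1 = -1. Stack: [-1]
STORE_FAST u → u=-1. Stack: []
LOAD_CONST → push 15. Stack: [15]
STORE_FAST n → n=15. Stack: []
LOAD_FAST k → push -1. Stack: [-1]
RETURN_VALUE → return -1.

15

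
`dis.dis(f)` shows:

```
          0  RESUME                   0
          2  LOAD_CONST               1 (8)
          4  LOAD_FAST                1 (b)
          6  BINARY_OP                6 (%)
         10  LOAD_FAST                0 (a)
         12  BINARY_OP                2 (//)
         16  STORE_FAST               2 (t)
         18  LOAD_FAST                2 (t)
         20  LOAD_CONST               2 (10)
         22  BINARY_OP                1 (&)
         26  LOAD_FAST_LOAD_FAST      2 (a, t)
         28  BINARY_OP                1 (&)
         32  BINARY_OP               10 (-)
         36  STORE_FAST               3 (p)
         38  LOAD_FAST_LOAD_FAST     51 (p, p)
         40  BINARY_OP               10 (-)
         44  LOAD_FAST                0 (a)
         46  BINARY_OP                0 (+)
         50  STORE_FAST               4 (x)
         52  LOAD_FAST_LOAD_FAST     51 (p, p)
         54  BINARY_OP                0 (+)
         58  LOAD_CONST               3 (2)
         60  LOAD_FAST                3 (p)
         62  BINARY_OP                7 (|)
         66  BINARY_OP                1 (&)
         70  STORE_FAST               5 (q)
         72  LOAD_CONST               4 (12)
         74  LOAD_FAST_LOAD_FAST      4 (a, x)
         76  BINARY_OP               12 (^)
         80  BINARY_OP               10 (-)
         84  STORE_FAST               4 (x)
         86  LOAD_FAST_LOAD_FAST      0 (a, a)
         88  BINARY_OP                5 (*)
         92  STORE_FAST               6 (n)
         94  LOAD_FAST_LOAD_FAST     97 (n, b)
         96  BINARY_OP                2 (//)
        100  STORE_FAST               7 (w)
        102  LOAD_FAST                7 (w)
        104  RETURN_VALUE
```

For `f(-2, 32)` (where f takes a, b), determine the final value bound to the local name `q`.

8

LOAD_CONST → push 8. Stack: [8]
LOAD_FAST b → push 32. Stack: [8, 32]
BINARY_OP % → 8 % 32 = 8. Stack: [8]
LOAD_FAST a → push -2. Stack: [8, -2]
BINARY_OP // → 8 // -2 = -4. Stack: [-4]
STORE_FAST t → t=-4. Stack: []
LOAD_FAST t → push -4. Stack: [-4]
LOAD_CONST → push 10. Stack: [-4, 10]
BINARY_OP & → -4 & 10 = 8. Stack: [8]
LOAD_FAST_LOAD_FAST a,t → push -2,-4. Stack: [8, -2, -4]
BINARY_OP & → -2 & -4 = -4. Stack: [8, -4]
BINARY_OP - → 8 - -4 = 12. Stack: [12]
STORE_FAST p → p=12. Stack: []
LOAD_FAST_LOAD_FAST p,p → push 12,12. Stack: [12, 12]
BINARY_OP - → 12 - 12 = 0. Stack: [0]
LOAD_FAST a → push -2. Stack: [0, -2]
BINARY_OP + → 0 + -2 = -2. Stack: [-2]
STORE_FAST x → x=-2. Stack: []
LOAD_FAST_LOAD_FAST p,p → push 12,12. Stack: [12, 12]
BINARY_OP + → 12 + 12 = 24. Stack: [24]
LOAD_CONST → push 2. Stack: [24, 2]
LOAD_FAST p → push 12. Stack: [24, 2, 12]
BINARY_OP | → 2 | 12 = 14. Stack: [24, 14]
BINARY_OP & → 24 & 14 = 8. Stack: [8]
STORE_FAST q → q=8. Stack: []
LOAD_CONST → push 12. Stack: [12]
LOAD_FAST_LOAD_FAST a,x → push -2,-2. Stack: [12, -2, -2]
BINARY_OP ^ → -2 ^ -2 = 0. Stack: [12, 0]
BINARY_OP - → 12 - 0 = 12. Stack: [12]
STORE_FAST x → x=12. Stack: []
LOAD_FAST_LOAD_FAST a,a → push -2,-2. Stack: [-2, -2]
BINARY_OP * → -2 * -2 = 4. Stack: [4]
STORE_FAST n → n=4. Stack: []
LOAD_FAST_LOAD_FAST n,b → push 4,32. Stack: [4, 32]
BINARY_OP // → 4 // 32 = 0. Stack: [0]
STORE_FAST w → w=0. Stack: []
LOAD_FAST w → push 0. Stack: [0]
RETURN_VALUE → return 0.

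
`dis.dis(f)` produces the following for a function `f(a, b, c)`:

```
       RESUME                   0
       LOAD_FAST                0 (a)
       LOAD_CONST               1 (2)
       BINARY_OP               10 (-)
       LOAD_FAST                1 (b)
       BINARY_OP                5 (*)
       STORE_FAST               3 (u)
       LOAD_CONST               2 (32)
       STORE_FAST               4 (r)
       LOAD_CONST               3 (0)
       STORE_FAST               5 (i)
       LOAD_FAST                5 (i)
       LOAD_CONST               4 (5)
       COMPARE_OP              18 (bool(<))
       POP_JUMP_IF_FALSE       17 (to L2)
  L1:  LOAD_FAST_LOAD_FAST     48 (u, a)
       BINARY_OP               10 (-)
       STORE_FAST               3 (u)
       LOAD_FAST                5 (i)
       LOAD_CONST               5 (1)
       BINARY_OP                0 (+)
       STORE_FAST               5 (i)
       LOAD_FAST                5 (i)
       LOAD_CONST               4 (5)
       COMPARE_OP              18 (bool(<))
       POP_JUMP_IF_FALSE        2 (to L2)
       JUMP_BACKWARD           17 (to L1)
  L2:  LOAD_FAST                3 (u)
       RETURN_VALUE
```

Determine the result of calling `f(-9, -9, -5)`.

LOAD_FAST a → push -9
LOAD_CONST → push 2
BINARY_OP - → -9 - 2 = -11
LOAD_FAST b → push -9
BINARY_OP * → -11 * -9 = 99
STORE_FAST u → u=99
LOAD_CONST → push 32
STORE_FAST r → r=32
LOAD_CONST → push 0
STORE_FAST i → i=0
LOAD_FAST i → push 0
LOAD_CONST → push 5
COMPARE_OP bool(<) → 0 vs 5 = True
POP_JUMP_IF_FALSE → pop True; no jump
LOAD_FAST_LOAD_FAST u,a → push 99,-9
BINARY_OP - → 99 - -9 = 108
STORE_FAST u → u=108
LOAD_FAST i → push 0
LOAD_CONST → push 1
BINARY_OP + → 0 + 1 = 1
STORE_FAST i → i=1
LOAD_FAST i → push 1
LOAD_CONST → push 5
COMPARE_OP bool(<) → 1 vs 5 = True
POP_JUMP_IF_FALSE → pop True; no jump
LOAD_FAST_LOAD_FAST u,a → push 108,-9
BINARY_OP - → 108 - -9 = 117
STORE_FAST u → u=117
LOAD_FAST i → push 1
LOAD_CONST → push 1
BINARY_OP + → 1 + 1 = 2
STORE_FAST i → i=2
LOAD_FAST i → push 2
LOAD_CONST → push 5
COMPARE_OP bool(<) → 2 vs 5 = True
POP_JUMP_IF_FALSE → pop True; no jump
LOAD_FAST_LOAD_FAST u,a → push 117,-9
BINARY_OP - → 117 - -9 = 126
STORE_FAST u → u=126
LOAD_FAST i → push 2
LOAD_CONST → push 1
BINARY_OP + → 2 + 1 = 3
STORE_FAST i → i=3
LOAD_FAST i → push 3
LOAD_CONST → push 5
COMPARE_OP bool(<) → 3 vs 5 = True
POP_JUMP_IF_FALSE → pop True; no jump
LOAD_FAST_LOAD_FAST u,a → push 126,-9
BINARY_OP - → 126 - -9 = 135
STORE_FAST u → u=135
LOAD_FAST i → push 3
LOAD_CONST → push 1
BINARY_OP + → 3 + 1 = 4
STORE_FAST i → i=4
LOAD_FAST i → push 4
LOAD_CONST → push 5
COMPARE_OP bool(<) → 4 vs 5 = True
POP_JUMP_IF_FALSE → pop True; no jump
LOAD_FAST_LOAD_FAST u,a → push 135,-9
BINARY_OP - → 135 - -9 = 144
STORE_FAST u → u=144
LOAD_FAST i → push 4
LOAD_CONST → push 1
BINARY_OP + → 4 + 1 = 5
STORE_FAST i → i=5
LOAD_FAST i → push 5
LOAD_CONST → push 5
COMPARE_OP bool(<) → 5 vs 5 = False
POP_JUMP_IF_FALSE → pop False; jump
LOAD_FAST u → push 144
RETURN_VALUE → return 144.

144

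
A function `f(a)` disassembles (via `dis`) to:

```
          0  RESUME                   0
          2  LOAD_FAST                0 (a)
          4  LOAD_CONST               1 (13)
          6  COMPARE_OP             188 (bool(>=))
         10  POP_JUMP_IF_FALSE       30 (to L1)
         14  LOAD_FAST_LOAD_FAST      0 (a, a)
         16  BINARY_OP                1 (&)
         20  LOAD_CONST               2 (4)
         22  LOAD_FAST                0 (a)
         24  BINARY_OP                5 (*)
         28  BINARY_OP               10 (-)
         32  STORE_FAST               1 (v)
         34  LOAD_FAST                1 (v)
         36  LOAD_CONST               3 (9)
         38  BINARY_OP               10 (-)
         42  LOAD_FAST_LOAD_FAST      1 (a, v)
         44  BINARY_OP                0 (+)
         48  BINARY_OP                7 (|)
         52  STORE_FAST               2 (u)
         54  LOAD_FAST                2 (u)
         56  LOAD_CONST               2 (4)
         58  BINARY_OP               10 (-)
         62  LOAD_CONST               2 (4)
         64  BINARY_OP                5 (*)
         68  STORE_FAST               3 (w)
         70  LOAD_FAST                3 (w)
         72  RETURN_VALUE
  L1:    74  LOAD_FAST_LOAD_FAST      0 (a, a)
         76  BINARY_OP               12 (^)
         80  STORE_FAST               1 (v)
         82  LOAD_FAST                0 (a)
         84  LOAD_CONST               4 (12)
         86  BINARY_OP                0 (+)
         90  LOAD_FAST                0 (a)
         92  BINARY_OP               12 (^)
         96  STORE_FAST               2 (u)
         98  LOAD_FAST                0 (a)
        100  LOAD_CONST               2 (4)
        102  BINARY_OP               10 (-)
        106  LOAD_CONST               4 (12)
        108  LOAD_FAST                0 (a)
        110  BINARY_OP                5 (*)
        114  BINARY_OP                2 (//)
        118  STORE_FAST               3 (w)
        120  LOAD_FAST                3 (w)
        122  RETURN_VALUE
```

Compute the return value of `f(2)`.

-1

LOAD_FAST a → push 2. Stack: [2]
LOAD_CONST → push 13. Stack: [2, 13]
COMPARE_OP bool(>=) → 2 vs 13 = False. Stack: [False]
POP_JUMP_IF_FALSE → pop False; jump. Stack: []
LOAD_FAST_LOAD_FAST a,a → push 2,2. Stack: [2, 2]
BINARY_OP ^ → 2 ^ 2 = 0. Stack: [0]
STORE_FAST v → v=0. Stack: []
LOAD_FAST a → push 2. Stack: [2]
LOAD_CONST → push 12. Stack: [2, 12]
BINARY_OP + → 2 + 12 = 14. Stack: [14]
LOAD_FAST a → push 2. Stack: [14, 2]
BINARY_OP ^ → 14 ^ 2 = 12. Stack: [12]
STORE_FAST u → u=12. Stack: []
LOAD_FAST a → push 2. Stack: [2]
LOAD_CONST → push 4. Stack: [2, 4]
BINARY_OP - → 2 - 4 = -2. Stack: [-2]
LOAD_CONST → push 12. Stack: [-2, 12]
LOAD_FAST a → push 2. Stack: [-2, 12, 2]
BINARY_OP * → 12 * 2 = 24. Stack: [-2, 24]
BINARY_OP // → -2 // 24 = -1. Stack: [-1]
STORE_FAST w → w=-1. Stack: []
LOAD_FAST w → push -1. Stack: [-1]
RETURN_VALUE → return -1.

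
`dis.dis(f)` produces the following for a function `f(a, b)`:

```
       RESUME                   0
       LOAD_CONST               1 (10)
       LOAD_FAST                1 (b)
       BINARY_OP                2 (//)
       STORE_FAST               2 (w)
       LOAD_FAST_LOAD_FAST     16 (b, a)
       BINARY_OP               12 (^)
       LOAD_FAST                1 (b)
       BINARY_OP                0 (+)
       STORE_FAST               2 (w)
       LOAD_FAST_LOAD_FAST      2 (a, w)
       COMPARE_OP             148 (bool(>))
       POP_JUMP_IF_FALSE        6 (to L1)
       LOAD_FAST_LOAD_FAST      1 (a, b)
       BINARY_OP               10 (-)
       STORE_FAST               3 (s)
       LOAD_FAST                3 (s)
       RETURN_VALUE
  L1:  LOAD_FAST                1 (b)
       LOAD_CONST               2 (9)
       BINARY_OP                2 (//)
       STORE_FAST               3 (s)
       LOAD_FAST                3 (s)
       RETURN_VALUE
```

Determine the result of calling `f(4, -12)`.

16

LOAD_CONST → push 10. Stack: [10]
LOAD_FAST b → push -12. Stack: [10, -12]
BINARY_OP // → 10 // -12 = -1. Stack: [-1]
STORE_FAST w → w=-1. Stack: []
LOAD_FAST_LOAD_FAST b,a → push -12,4. Stack: [-12, 4]
BINARY_OP ^ → -12 ^ 4 = -16. Stack: [-16]
LOAD_FAST b → push -12. Stack: [-16, -12]
BINARY_OP + → -16 + -12 = -28. Stack: [-28]
STORE_FAST w → w=-28. Stack: []
LOAD_FAST_LOAD_FAST a,w → push 4,-28. Stack: [4, -28]
COMPARE_OP bool(>) → 4 vs -28 = True. Stack: [True]
POP_JUMP_IF_FALSE → pop True; no jump. Stack: []
LOAD_FAST_LOAD_FAST a,b → push 4,-12. Stack: [4, -12]
BINARY_OP - → 4 - -12 = 16. Stack: [16]
STORE_FAST s → s=16. Stack: []
LOAD_FAST s → push 16. Stack: [16]
RETURN_VALUE → return 16.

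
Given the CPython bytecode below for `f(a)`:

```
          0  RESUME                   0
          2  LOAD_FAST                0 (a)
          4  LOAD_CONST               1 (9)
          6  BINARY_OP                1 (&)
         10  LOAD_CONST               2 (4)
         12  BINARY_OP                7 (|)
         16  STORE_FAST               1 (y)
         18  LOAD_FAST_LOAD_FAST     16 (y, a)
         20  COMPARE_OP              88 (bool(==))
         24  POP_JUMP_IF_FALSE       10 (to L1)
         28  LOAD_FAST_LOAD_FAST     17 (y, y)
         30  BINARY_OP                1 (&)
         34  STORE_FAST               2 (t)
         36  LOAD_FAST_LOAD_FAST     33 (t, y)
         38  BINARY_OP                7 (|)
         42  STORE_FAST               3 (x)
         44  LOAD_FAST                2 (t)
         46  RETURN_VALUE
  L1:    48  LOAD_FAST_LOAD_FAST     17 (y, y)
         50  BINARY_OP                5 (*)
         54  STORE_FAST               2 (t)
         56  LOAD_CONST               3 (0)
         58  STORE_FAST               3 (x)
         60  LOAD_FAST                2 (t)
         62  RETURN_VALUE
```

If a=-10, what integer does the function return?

LOAD_FAST a → push -10. Stack: [-10]
LOAD_CONST → push 9. Stack: [-10, 9]
BINARY_OP & → -10 & 9 = 0. Stack: [0]
LOAD_CONST → push 4. Stack: [0, 4]
BINARY_OP | → 0 | 4 = 4. Stack: [4]
STORE_FAST y → y=4. Stack: []
LOAD_FAST_LOAD_FAST y,a → push 4,-10. Stack: [4, -10]
COMPARE_OP bool(==) → 4 vs -10 = False. Stack: [False]
POP_JUMP_IF_FALSE → pop False; jump. Stack: []
LOAD_FAST_LOAD_FAST y,y → push 4,4. Stack: [4, 4]
BINARY_OP * → 4 * 4 = 16. Stack: [16]
STORE_FAST t → t=16. Stack: []
LOAD_CONST → push 0. Stack: [0]
STORE_FAST x → x=0. Stack: []
LOAD_FAST t → push 16. Stack: [16]
RETURN_VALUE → return 16.

16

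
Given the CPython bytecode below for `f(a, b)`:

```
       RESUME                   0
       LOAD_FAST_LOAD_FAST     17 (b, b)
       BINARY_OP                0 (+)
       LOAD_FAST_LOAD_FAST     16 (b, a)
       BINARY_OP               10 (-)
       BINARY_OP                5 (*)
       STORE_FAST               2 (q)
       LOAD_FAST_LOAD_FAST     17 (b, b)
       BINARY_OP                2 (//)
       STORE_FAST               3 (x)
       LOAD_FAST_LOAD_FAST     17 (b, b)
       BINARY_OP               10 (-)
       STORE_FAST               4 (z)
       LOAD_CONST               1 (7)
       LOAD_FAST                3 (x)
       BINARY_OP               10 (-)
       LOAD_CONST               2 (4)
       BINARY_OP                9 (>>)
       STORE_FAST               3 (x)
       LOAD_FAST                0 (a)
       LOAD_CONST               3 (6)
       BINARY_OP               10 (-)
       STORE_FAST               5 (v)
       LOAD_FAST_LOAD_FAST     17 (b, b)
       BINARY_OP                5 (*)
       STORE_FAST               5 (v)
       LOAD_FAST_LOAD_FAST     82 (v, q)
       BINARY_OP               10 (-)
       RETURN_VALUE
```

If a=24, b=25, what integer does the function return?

575

LOAD_FAST_LOAD_FAST b,b → push 25,25. Stack: [25, 25]
BINARY_OP + → 25 + 25 = 50. Stack: [50]
LOAD_FAST_LOAD_FAST b,a → push 25,24. Stack: [50, 25, 24]
BINARY_OP - → 25 - 24 = 1. Stack: [50, 1]
BINARY_OP * → 50 * 1 = 50. Stack: [50]
STORE_FAST q → q=50. Stack: []
LOAD_FAST_LOAD_FAST b,b → push 25,25. Stack: [25, 25]
BINARY_OP // → 25 // 25 = 1. Stack: [1]
STORE_FAST x → x=1. Stack: []
LOAD_FAST_LOAD_FAST b,b → push 25,25. Stack: [25, 25]
BINARY_OP - → 25 - 25 = 0. Stack: [0]
STORE_FAST z → z=0. Stack: []
LOAD_CONST → push 7. Stack: [7]
LOAD_FAST x → push 1. Stack: [7, 1]
BINARY_OP - → 7 - 1 = 6. Stack: [6]
LOAD_CONST → push 4. Stack: [6, 4]
BINARY_OP >> → 6 >> 4 = 0. Stack: [0]
STORE_FAST x → x=0. Stack: []
LOAD_FAST a → push 24. Stack: [24]
LOAD_CONST → push 6. Stack: [24, 6]
BINARY_OP - → 24 - 6 = 18. Stack: [18]
STORE_FAST v → v=18. Stack: []
LOAD_FAST_LOAD_FAST b,b → push 25,25. Stack: [25, 25]
BINARY_OP * → 25 * 25 = 625. Stack: [625]
STORE_FAST v → v=625. Stack: []
LOAD_FAST_LOAD_FAST v,q → push 625,50. Stack: [625, 50]
BINARY_OP - → 625 - 50 = 575. Stack: [575]
RETURN_VALUE → return 575.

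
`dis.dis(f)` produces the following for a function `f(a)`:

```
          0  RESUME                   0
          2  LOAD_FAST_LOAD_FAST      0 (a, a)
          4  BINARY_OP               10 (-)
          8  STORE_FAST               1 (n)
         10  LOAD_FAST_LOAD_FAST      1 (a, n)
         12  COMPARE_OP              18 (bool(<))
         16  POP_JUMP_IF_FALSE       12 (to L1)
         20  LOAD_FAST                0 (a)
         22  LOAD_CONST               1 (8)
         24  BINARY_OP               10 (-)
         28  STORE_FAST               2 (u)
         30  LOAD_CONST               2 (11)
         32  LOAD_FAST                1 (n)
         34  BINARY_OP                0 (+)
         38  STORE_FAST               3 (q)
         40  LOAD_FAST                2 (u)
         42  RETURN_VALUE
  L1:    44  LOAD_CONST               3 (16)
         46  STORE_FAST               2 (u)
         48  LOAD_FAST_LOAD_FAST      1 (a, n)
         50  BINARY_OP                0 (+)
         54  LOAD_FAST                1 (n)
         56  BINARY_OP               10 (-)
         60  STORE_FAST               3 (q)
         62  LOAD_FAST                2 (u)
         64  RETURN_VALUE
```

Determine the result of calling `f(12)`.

LOAD_FAST_LOAD_FAST a,a → push 12,12. Stack: [12, 12]
BINARY_OP - → 12 - 12 = 0. Stack: [0]
STORE_FAST n → n=0. Stack: []
LOAD_FAST_LOAD_FAST a,n → push 12,0. Stack: [12, 0]
COMPARE_OP bool(<) → 12 vs 0 = False. Stack: [False]
POP_JUMP_IF_FALSE → pop False; jump. Stack: []
LOAD_CONST → push 16. Stack: [16]
STORE_FAST u → u=16. Stack: []
LOAD_FAST_LOAD_FAST a,n → push 12,0. Stack: [12, 0]
BINARY_OP + → 12 + 0 = 12. Stack: [12]
LOAD_FAST n → push 0. Stack: [12, 0]
BINARY_OP - → 12 - 0 = 12. Stack: [12]
STORE_FAST q → q=12. Stack: []
LOAD_FAST u → push 16. Stack: [16]
RETURN_VALUE → return 16.

16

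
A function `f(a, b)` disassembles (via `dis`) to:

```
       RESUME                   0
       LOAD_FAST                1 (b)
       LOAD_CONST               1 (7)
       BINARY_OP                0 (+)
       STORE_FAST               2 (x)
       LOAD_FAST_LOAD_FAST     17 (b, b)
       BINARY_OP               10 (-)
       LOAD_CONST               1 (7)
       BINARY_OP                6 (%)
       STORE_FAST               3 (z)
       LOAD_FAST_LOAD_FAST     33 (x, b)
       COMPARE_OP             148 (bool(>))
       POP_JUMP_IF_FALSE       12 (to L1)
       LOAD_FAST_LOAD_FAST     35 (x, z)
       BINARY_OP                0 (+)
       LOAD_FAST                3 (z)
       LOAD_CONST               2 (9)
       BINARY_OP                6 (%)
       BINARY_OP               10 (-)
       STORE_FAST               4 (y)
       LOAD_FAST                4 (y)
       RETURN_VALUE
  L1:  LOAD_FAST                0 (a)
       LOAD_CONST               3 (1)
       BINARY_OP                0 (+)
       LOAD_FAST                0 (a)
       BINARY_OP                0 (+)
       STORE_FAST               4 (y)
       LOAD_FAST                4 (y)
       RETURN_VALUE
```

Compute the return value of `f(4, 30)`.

LOAD_FAST b → push 30. Stack: [30]
LOAD_CONST → push 7. Stack: [30, 7]
BINARY_OP + → 30 + 7 = 37. Stack: [37]
STORE_FAST x → x=37. Stack: []
LOAD_FAST_LOAD_FAST b,b → push 30,30. Stack: [30, 30]
BINARY_OP - → 30 - 30 = 0. Stack: [0]
LOAD_CONST → push 7. Stack: [0, 7]
BINARY_OP % → 0 % 7 = 0. Stack: [0]
STORE_FAST z → z=0. Stack: []
LOAD_FAST_LOAD_FAST x,b → push 37,30. Stack: [37, 30]
COMPARE_OP bool(>) → 37 vs 30 = True. Stack: [True]
POP_JUMP_IF_FALSE → pop True; no jump. Stack: []
LOAD_FAST_LOAD_FAST x,z → push 37,0. Stack: [37, 0]
BINARY_OP + → 37 + 0 = 37. Stack: [37]
LOAD_FAST z → push 0. Stack: [37, 0]
LOAD_CONST → push 9. Stack: [37, 0, 9]
BINARY_OP % → 0 % 9 = 0. Stack: [37, 0]
BINARY_OP - → 37 - 0 = 37. Stack: [37]
STORE_FAST y → y=37. Stack: []
LOAD_FAST y → push 37. Stack: [37]
RETURN_VALUE → return 37.

37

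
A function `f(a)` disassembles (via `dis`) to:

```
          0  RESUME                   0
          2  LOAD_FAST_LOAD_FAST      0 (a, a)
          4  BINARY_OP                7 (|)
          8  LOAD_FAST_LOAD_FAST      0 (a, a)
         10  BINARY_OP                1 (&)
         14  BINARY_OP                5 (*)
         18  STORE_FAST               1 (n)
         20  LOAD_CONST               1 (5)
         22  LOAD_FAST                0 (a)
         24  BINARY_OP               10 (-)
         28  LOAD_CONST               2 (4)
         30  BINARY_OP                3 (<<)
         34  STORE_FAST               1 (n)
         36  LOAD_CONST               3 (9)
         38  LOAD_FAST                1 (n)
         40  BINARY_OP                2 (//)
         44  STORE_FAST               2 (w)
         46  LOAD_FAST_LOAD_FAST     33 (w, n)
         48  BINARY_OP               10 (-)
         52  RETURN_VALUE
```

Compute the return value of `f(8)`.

LOAD_FAST_LOAD_FAST a,a → push 8,8. Stack: [8, 8]
BINARY_OP | → 8 | 8 = 8. Stack: [8]
LOAD_FAST_LOAD_FAST a,a → push 8,8. Stack: [8, 8, 8]
BINARY_OP & → 8 & 8 = 8. Stack: [8, 8]
BINARY_OP * → 8 * 8 = 64. Stack: [64]
STORE_FAST n → n=64. Stack: []
LOAD_CONST → push 5. Stack: [5]
LOAD_FAST a → push 8. Stack: [5, 8]
BINARY_OP - → 5 - 8 = -3. Stack: [-3]
LOAD_CONST → push 4. Stack: [-3, 4]
BINARY_OP << → -3 << 4 = -48. Stack: [-48]
STORE_FAST n → n=-48. Stack: []
LOAD_CONST → push 9. Stack: [9]
LOAD_FAST n → push -48. Stack: [9, -48]
BINARY_OP // → 9 // -48 = -1. Stack: [-1]
STORE_FAST w → w=-1. Stack: []
LOAD_FAST_LOAD_FAST w,n → push -1,-48. Stack: [-1, -48]
BINARY_OP - → -1 - -48 = 47. Stack: [47]
RETURN_VALUE → return 47.

47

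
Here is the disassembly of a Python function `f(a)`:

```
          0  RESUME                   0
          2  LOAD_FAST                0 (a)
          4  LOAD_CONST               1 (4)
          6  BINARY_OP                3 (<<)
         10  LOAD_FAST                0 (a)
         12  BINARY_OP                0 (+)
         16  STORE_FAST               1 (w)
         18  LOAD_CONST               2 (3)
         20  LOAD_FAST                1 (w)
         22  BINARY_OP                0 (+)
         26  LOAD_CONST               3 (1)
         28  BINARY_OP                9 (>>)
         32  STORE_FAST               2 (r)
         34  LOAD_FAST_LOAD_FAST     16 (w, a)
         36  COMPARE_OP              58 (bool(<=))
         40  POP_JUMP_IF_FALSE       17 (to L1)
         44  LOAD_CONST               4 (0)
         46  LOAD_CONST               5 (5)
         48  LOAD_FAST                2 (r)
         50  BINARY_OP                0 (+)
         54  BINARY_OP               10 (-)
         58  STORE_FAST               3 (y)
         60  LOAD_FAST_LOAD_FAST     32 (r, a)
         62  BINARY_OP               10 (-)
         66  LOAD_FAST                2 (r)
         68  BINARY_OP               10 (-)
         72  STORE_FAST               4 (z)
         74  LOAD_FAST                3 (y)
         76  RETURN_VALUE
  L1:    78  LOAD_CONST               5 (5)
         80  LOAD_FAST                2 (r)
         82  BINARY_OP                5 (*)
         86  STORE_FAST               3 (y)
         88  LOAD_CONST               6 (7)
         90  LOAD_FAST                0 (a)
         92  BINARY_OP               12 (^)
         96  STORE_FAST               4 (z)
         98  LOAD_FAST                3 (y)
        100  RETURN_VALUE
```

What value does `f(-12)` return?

LOAD_FAST a → push -12. Stack: [-12]
LOAD_CONST → push 4. Stack: [-12, 4]
BINARY_OP << → -12 << 4 = -192. Stack: [-192]
LOAD_FAST a → push -12. Stack: [-192, -12]
BINARY_OP + → -192 + -12 = -204. Stack: [-204]
STORE_FAST w → w=-204. Stack: []
LOAD_CONST → push 3. Stack: [3]
LOAD_FAST w → push -204. Stack: [3, -204]
BINARY_OP + → 3 + -204 = -201. Stack: [-201]
LOAD_CONST → push 1. Stack: [-201, 1]
BINARY_OP >> → -201 >> 1 = -101. Stack: [-101]
STORE_FAST r → r=-101. Stack: []
LOAD_FAST_LOAD_FAST w,a → push -204,-12. Stack: [-204, -12]
COMPARE_OP bool(<=) → -204 vs -12 = True. Stack: [True]
POP_JUMP_IF_FALSE → pop True; no jump. Stack: []
LOAD_CONST → push 0. Stack: [0]
LOAD_CONST → push 5. Stack: [0, 5]
LOAD_FAST r → push -101. Stack: [0, 5, -101]
BINARY_OP + → 5 + -101 = -96. Stack: [0, -96]
BINARY_OP - → 0 - -96 = 96. Stack: [96]
STORE_FAST y → y=96. Stack: []
LOAD_FAST_LOAD_FAST r,a → push -101,-12. Stack: [-101, -12]
BINARY_OP - → -101 - -12 = -89. Stack: [-89]
LOAD_FAST r → push -101. Stack: [-89, -101]
BINARY_OP - → -89 - -101 = 12. Stack: [12]
STORE_FAST z → z=12. Stack: []
LOAD_FAST y → push 96. Stack: [96]
RETURN_VALUE → return 96.

96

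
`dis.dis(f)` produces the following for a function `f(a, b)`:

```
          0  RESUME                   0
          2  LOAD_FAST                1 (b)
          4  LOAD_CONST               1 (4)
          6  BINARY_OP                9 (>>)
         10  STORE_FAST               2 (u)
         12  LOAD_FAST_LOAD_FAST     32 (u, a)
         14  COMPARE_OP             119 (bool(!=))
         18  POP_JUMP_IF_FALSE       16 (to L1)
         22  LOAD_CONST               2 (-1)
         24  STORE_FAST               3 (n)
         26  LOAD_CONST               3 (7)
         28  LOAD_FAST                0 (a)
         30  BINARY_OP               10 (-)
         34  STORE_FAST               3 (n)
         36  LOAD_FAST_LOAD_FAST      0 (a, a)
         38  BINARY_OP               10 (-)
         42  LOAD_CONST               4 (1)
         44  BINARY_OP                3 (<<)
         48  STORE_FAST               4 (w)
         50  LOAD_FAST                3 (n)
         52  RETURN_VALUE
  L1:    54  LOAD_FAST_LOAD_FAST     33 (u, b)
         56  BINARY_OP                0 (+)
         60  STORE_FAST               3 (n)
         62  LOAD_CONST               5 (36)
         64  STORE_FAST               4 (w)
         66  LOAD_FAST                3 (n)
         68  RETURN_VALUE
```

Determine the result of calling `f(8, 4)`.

-1

LOAD_FAST b → push 4. Stack: [4]
LOAD_CONST → push 4. Stack: [4, 4]
BINARY_OP >> → 4 >> 4 = 0. Stack: [0]
STORE_FAST u → u=0. Stack: []
LOAD_FAST_LOAD_FAST u,a → push 0,8. Stack: [0, 8]
COMPARE_OP bool(!=) → 0 vs 8 = True. Stack: [True]
POP_JUMP_IF_FALSE → pop True; no jump. Stack: []
LOAD_CONST → push -1. Stack: [-1]
STORE_FAST n → n=-1. Stack: []
LOAD_CONST → push 7. Stack: [7]
LOAD_FAST a → push 8. Stack: [7, 8]
BINARY_OP - → 7 - 8 = -1. Stack: [-1]
STORE_FAST n → n=-1. Stack: []
LOAD_FAST_LOAD_FAST a,a → push 8,8. Stack: [8, 8]
BINARY_OP - → 8 - 8 = 0. Stack: [0]
LOAD_CONST → push 1. Stack: [0, 1]
BINARY_OP << → 0 << 1 = 0. Stack: [0]
STORE_FAST w → w=0. Stack: []
LOAD_FAST n → push -1. Stack: [-1]
RETURN_VALUE → return -1.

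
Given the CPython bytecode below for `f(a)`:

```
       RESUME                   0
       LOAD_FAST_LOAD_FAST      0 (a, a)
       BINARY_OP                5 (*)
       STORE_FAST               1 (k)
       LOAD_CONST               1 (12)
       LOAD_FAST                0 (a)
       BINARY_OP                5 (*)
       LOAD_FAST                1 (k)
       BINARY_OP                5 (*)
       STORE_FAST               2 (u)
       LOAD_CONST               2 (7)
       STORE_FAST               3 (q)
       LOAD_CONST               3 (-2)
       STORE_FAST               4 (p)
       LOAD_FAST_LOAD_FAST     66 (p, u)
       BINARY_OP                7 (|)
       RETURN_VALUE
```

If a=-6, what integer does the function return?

-2

LOAD_FAST_LOAD_FAST a,a → push -6,-6. Stack: [-6, -6]
BINARY_OP * → -6 * -6 = 36. Stack: [36]
STORE_FAST k → k=36. Stack: []
LOAD_CONST → push 12. Stack: [12]
LOAD_FAST a → push -6. Stack: [12, -6]
BINARY_OP * → 12 * -6 = -72. Stack: [-72]
LOAD_FAST k → push 36. Stack: [-72, 36]
BINARY_OP * → -72 * 36 = -2592. Stack: [-2592]
STORE_FAST u → u=-2592. Stack: []
LOAD_CONST → push 7. Stack: [7]
STORE_FAST q → q=7. Stack: []
LOAD_CONST → push -2. Stack: [-2]
STORE_FAST p → p=-2. Stack: []
LOAD_FAST_LOAD_FAST p,u → push -2,-2592. Stack: [-2, -2592]
BINARY_OP | → -2 | -2592 = -2. Stack: [-2]
RETURN_VALUE → return -2.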